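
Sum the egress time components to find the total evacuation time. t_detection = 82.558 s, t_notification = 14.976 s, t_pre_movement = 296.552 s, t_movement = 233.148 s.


Total = 82.558 + 14.976 + 296.552 + 233.148 = 627.234 s

627.234 s


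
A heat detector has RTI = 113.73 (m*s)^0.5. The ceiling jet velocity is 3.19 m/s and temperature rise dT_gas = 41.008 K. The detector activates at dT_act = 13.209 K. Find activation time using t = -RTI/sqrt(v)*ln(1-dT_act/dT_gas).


dT_act/dT_gas = 0.32211
ln(1 - 0.32211) = -0.38877
t = -113.73 / sqrt(3.19) * -0.38877 = 24.755 s

24.755 s


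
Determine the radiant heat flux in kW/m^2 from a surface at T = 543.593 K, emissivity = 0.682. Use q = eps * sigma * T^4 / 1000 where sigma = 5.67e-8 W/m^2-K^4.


T^4 = 8.7316e+10
q = 0.682 * 5.67e-8 * 8.7316e+10 / 1000 = 3.3765 kW/m^2

3.3765 kW/m^2


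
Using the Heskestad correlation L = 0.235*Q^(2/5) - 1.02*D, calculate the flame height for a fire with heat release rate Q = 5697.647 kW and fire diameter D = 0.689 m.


Q^(2/5) = 31.789
0.235 * Q^(2/5) = 7.4704
1.02 * D = 0.70278
L = 6.7677 m

6.7677 m


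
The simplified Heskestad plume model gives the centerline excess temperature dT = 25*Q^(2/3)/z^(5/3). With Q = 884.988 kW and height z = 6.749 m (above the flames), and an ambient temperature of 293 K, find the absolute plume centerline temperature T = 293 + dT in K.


Q^(2/3) = 92.177
z^(5/3) = 24.103
dT = 25 * 92.177 / 24.103 = 95.609 K
T = 293 + 95.609 = 388.61 K

388.61 K


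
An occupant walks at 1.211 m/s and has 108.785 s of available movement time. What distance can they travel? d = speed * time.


d = 1.211 * 108.785 = 131.74 m

131.74 m


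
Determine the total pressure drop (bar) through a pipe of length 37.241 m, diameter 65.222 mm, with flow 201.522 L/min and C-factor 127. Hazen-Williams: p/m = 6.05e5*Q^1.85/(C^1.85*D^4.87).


Q^1.85 = 18323
C^1.85 = 7799.0
D^4.87 = 6.8565e+08
p/m = 0.0020731 bar/m
p_total = 0.0020731 * 37.241 = 0.077204 bar

0.077204 bar


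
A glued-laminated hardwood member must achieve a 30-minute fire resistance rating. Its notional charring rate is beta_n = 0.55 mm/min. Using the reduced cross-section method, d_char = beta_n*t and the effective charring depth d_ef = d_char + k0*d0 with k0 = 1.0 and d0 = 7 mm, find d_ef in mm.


d_char = 0.55 * 30 = 16.5 mm
d_ef = 16.5 + 1.0*7 = 23.5 mm

23.5 mm


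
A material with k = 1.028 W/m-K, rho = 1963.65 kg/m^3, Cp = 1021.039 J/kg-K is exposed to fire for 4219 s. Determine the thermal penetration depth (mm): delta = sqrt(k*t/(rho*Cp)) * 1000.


alpha = 1.028 / (1963.65 * 1021.039) = 5.1273e-07 m^2/s
alpha * t = 0.0021632
delta = sqrt(0.0021632) * 1000 = 46.510 mm

46.510 mm


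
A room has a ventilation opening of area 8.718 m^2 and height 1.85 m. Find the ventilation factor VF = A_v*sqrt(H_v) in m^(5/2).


sqrt(H_v) = 1.3601
VF = 8.718 * 1.3601 = 11.858 m^(5/2)

11.858 m^(5/2)


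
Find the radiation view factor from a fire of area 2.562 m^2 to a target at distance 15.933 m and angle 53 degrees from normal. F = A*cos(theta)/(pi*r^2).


cos(53 deg) = 0.60182
pi*r^2 = 797.53
F = 2.562 * 0.60182 / 797.53 = 0.0019333

0.0019333


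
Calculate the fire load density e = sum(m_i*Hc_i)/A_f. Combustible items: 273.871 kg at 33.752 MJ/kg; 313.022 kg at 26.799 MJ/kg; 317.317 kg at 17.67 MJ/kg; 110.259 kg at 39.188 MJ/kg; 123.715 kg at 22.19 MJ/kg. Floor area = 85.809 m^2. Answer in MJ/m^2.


Total energy = 273.871*33.752 + 313.022*26.799 + 317.317*17.67 + 110.259*39.188 + 123.715*22.19
= 9243.694 + 8388.677 + 5606.991 + 4320.830 + 2745.236
= 30305.43 MJ
e = 30305.43 / 85.809 = 353.17 MJ/m^2

353.17 MJ/m^2


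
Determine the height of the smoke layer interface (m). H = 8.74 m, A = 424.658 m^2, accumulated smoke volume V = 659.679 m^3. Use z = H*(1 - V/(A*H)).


V/(A*H) = 0.17774
1 - 0.17774 = 0.82226
z = 8.74 * 0.82226 = 7.1866 m

7.1866 m


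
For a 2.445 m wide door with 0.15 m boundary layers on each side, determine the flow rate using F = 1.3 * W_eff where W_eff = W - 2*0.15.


W_eff = 2.445 - 0.30 = 2.145 m
F = 1.3 * 2.145 = 2.7885 persons/s

2.7885 persons/s


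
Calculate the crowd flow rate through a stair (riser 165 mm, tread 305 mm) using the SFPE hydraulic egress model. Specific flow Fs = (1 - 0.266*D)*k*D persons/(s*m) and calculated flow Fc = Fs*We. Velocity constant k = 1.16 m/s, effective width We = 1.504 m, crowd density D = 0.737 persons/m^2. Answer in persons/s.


1 - 0.266*D = 1 - 0.266*0.737 = 0.80396
Fs = 0.80396 * 1.16 * 0.737 = 0.68732 persons/(s*m)
Fc = 0.68732 * 1.504 = 1.0337 persons/s

1.0337 persons/s


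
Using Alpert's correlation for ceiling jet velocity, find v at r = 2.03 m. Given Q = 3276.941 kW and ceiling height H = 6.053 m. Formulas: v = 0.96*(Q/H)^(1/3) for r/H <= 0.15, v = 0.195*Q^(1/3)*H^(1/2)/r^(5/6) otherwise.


r/H = 2.03 / 6.053 = 0.33537
r/H > 0.15, so v = 0.195*Q^(1/3)*H^(1/2)/r^(5/6)
Q^(1/3) = 14.853
H^(1/2) = 2.4603
r^(5/6) = 1.8040
v = 0.195 * 14.853 * 2.4603 / 1.8040 = 3.9500 m/s

3.9500 m/s


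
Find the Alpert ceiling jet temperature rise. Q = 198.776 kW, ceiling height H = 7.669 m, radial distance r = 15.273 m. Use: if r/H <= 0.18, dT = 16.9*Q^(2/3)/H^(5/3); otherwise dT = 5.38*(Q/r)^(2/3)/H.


r/H = 15.273 / 7.669 = 1.9915
r/H > 0.18, so dT = 5.38*(Q/r)^(2/3)/H
Q/r = 13.015
(Q/r)^(2/3) = 5.5330
dT = 5.38 * 5.5330 / 7.669 = 3.8815 K

3.8815 K


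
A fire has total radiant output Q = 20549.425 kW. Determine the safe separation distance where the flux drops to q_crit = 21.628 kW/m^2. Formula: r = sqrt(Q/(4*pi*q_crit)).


4*pi*q_crit = 271.79
Q/(4*pi*q_crit) = 75.609
r = sqrt(75.609) = 8.6953 m

8.6953 m


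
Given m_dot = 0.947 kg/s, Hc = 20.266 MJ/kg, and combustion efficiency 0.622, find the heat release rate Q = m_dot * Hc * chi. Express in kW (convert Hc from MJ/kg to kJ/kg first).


Hc = 20.266 MJ/kg = 20.266 * 1000 kJ/kg = 20266 kJ/kg
Q = 0.947 kg/s * 20266 kJ/kg * 0.622 = 11937 kW

11937 kW


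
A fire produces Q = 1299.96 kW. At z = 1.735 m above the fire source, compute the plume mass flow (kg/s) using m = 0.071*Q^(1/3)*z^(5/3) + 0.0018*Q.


Q^(1/3) = 10.914
z^(5/3) = 2.5051
First term = 0.071 * 10.914 * 2.5051 = 1.9412
Second term = 0.0018 * 1299.96 = 2.3399
m = 4.2811 kg/s

4.2811 kg/s


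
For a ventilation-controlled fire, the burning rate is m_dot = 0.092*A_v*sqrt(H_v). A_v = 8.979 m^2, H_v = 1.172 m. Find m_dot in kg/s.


sqrt(H_v) = 1.0826
m_dot = 0.092 * 8.979 * 1.0826 = 0.89429 kg/s

0.89429 kg/s


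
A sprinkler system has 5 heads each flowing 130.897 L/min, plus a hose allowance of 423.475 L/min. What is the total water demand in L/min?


Sprinkler demand = 5 * 130.897 = 654.485 L/min
Total = 654.485 + 423.475 = 1077.96 L/min

1077.96 L/min


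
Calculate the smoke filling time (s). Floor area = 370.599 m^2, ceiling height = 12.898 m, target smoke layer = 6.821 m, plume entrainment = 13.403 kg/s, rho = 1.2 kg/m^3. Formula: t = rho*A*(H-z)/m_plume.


H - z = 6.077 m
t = 1.2 * 370.599 * 6.077 / 13.403 = 201.64 s

201.64 s


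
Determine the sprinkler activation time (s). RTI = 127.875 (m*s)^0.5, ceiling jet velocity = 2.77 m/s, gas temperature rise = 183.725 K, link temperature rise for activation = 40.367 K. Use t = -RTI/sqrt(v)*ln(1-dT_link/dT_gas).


dT_link/dT_gas = 0.21971
ln(1 - 0.21971) = -0.24810
t = -127.875 / sqrt(2.77) * -0.24810 = 19.062 s

19.062 s


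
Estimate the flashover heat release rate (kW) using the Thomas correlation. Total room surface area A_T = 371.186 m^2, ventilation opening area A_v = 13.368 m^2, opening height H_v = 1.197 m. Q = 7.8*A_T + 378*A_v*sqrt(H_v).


7.8*A_T = 2895.3
sqrt(H_v) = 1.0941
378*A_v*sqrt(H_v) = 5528.5
Q = 2895.3 + 5528.5 = 8423.7 kW

8423.7 kW


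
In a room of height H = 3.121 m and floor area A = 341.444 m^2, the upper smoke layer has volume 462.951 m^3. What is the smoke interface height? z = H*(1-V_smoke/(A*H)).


V/(A*H) = 0.43443
1 - 0.43443 = 0.56557
z = 3.121 * 0.56557 = 1.7651 m

1.7651 m


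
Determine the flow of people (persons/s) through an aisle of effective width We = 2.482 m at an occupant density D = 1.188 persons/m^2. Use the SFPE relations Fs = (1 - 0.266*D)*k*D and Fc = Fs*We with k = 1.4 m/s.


1 - 0.266*D = 1 - 0.266*1.188 = 0.68399
Fs = 0.68399 * 1.4 * 1.188 = 1.1376 persons/(s*m)
Fc = 1.1376 * 2.482 = 2.8236 persons/s

2.8236 persons/s


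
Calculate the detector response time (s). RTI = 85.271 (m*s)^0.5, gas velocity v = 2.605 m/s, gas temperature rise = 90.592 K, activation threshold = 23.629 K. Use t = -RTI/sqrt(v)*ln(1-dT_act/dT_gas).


dT_act/dT_gas = 0.26083
ln(1 - 0.26083) = -0.30223
t = -85.271 / sqrt(2.605) * -0.30223 = 15.967 s

15.967 s


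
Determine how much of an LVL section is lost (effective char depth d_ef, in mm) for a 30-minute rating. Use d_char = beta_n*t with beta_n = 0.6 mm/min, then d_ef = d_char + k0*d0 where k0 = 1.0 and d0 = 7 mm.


d_char = 0.6 * 30 = 18 mm
d_ef = 18 + 1.0*7 = 25 mm

25 mm


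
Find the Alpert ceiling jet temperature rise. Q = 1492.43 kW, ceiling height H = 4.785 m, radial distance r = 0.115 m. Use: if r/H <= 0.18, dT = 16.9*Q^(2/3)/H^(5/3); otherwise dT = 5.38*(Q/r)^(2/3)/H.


r/H = 0.115 / 4.785 = 0.024033
r/H <= 0.18, so dT = 16.9*Q^(2/3)/H^(5/3)
Q^(2/3) = 130.60
H^(5/3) = 13.587
dT = 16.9 * 130.60 / 13.587 = 162.43 K

162.43 K


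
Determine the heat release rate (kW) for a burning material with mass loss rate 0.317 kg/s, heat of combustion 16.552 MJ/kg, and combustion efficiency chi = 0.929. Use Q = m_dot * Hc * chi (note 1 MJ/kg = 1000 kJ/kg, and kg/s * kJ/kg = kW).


Hc = 16.552 MJ/kg = 16.552 * 1000 kJ/kg = 16552 kJ/kg
Q = 0.317 kg/s * 16552 kJ/kg * 0.929 = 4874.4 kW

4874.4 kW


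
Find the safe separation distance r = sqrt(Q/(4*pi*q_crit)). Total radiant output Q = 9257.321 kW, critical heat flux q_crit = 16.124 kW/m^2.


4*pi*q_crit = 202.62
Q/(4*pi*q_crit) = 45.688
r = sqrt(45.688) = 6.7593 m

6.7593 m


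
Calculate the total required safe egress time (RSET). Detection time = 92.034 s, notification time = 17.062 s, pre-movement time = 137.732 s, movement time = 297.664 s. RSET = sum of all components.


Total = 92.034 + 17.062 + 137.732 + 297.664 = 544.492 s

544.492 s


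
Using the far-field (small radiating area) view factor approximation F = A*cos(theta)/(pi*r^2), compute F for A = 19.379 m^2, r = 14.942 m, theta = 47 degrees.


cos(47 deg) = 0.68200
pi*r^2 = 701.40
F = 19.379 * 0.68200 / 701.40 = 0.018843

0.018843


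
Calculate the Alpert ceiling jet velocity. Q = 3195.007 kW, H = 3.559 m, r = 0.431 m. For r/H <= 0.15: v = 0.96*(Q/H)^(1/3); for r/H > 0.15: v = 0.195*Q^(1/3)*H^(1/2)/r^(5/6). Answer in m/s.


r/H = 0.431 / 3.559 = 0.12110
r/H <= 0.15, so v = 0.96*(Q/H)^(1/3)
Q/H = 897.73
(Q/H)^(1/3) = 9.6468
v = 0.96 * 9.6468 = 9.2609 m/s

9.2609 m/s


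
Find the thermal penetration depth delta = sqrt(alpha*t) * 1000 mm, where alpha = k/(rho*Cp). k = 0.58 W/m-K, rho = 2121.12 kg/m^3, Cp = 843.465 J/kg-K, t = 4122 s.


alpha = 0.58 / (2121.12 * 843.465) = 3.2419e-07 m^2/s
alpha * t = 0.0013363
delta = sqrt(0.0013363) * 1000 = 36.555 mm

36.555 mm


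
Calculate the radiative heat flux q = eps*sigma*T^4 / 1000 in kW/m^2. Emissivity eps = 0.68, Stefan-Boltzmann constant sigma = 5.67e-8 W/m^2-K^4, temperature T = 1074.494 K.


T^4 = 1.3330e+12
q = 0.68 * 5.67e-8 * 1.3330e+12 / 1000 = 51.393 kW/m^2

51.393 kW/m^2


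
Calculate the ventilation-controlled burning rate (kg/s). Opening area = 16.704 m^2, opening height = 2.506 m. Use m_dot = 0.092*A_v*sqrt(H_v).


sqrt(H_v) = 1.5830
m_dot = 0.092 * 16.704 * 1.5830 = 2.4328 kg/s

2.4328 kg/s


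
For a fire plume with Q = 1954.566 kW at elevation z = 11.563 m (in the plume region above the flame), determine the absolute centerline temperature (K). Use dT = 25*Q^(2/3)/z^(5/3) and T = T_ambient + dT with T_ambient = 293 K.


Q^(2/3) = 156.33
z^(5/3) = 59.127
dT = 25 * 156.33 / 59.127 = 66.098 K
T = 293 + 66.098 = 359.10 K

359.10 K


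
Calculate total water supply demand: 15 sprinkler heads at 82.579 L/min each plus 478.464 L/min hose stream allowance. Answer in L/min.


Sprinkler demand = 15 * 82.579 = 1238.685 L/min
Total = 1238.685 + 478.464 = 1717.149 L/min

1717.149 L/min


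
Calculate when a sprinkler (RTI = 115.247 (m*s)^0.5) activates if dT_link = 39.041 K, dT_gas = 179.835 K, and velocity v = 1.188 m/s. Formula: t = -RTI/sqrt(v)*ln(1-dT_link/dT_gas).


dT_link/dT_gas = 0.21709
ln(1 - 0.21709) = -0.24474
t = -115.247 / sqrt(1.188) * -0.24474 = 25.878 s

25.878 s


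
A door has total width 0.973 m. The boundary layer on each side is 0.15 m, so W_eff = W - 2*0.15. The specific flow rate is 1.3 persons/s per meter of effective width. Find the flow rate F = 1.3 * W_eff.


W_eff = 0.973 - 0.30 = 0.673 m
F = 1.3 * 0.673 = 0.87490 persons/s

0.87490 persons/s


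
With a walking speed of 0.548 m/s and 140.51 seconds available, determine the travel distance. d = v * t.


d = 0.548 * 140.51 = 76.999 m

76.999 m


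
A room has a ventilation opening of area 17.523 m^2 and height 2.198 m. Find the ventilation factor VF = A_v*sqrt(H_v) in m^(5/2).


sqrt(H_v) = 1.4826
VF = 17.523 * 1.4826 = 25.979 m^(5/2)

25.979 m^(5/2)


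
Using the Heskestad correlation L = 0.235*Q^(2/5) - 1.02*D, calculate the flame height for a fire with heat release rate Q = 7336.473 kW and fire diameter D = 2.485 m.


Q^(2/5) = 35.172
0.235 * Q^(2/5) = 8.2654
1.02 * D = 2.5347
L = 5.7307 m

5.7307 m


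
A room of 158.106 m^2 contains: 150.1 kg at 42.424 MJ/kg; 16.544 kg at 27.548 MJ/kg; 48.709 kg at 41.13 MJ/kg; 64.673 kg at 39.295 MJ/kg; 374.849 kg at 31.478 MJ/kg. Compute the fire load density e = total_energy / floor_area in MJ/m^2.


Total energy = 150.1*42.424 + 16.544*27.548 + 48.709*41.13 + 64.673*39.295 + 374.849*31.478
= 6367.842 + 455.7541 + 2003.401 + 2541.326 + 11799.50
= 23167.82 MJ
e = 23167.82 / 158.106 = 146.53 MJ/m^2

146.53 MJ/m^2


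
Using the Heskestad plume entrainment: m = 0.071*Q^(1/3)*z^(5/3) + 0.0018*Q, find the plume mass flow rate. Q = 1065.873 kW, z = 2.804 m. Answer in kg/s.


Q^(1/3) = 10.215
z^(5/3) = 5.5757
First term = 0.071 * 10.215 * 5.5757 = 4.0438
Second term = 0.0018 * 1065.873 = 1.9186
m = 5.9624 kg/s

5.9624 kg/s


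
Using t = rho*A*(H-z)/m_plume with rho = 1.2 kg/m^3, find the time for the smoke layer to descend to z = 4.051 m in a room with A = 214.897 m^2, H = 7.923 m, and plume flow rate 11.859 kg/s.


H - z = 3.872 m
t = 1.2 * 214.897 * 3.872 / 11.859 = 84.197 s

84.197 s


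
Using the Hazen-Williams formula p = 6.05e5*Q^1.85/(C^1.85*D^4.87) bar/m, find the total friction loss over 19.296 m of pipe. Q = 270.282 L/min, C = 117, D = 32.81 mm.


Q^1.85 = 31540
C^1.85 = 6701.1
D^4.87 = 2.4152e+07
p/m = 0.11790 bar/m
p_total = 0.11790 * 19.296 = 2.2750 bar

2.2750 bar


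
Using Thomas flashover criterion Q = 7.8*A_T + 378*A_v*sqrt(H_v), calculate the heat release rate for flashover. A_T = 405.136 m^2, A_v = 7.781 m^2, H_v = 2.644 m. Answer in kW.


7.8*A_T = 3160.1
sqrt(H_v) = 1.6260
378*A_v*sqrt(H_v) = 4782.5
Q = 3160.1 + 4782.5 = 7942.6 kW

7942.6 kW


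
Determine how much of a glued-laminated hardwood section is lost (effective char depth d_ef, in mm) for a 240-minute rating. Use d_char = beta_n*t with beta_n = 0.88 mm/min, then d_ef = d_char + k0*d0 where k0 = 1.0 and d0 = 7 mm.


d_char = 0.88 * 240 = 211.2 mm
d_ef = 211.2 + 1.0*7 = 218.2 mm

218.2 mm


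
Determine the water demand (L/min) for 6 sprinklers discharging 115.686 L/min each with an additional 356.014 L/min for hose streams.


Sprinkler demand = 6 * 115.686 = 694.116 L/min
Total = 694.116 + 356.014 = 1050.13 L/min

1050.13 L/min


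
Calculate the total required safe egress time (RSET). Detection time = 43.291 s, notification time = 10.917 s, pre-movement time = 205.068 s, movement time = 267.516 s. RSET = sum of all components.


Total = 43.291 + 10.917 + 205.068 + 267.516 = 526.792 s

526.792 s


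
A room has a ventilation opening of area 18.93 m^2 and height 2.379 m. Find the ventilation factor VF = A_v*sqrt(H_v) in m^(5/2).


sqrt(H_v) = 1.5424
VF = 18.93 * 1.5424 = 29.198 m^(5/2)

29.198 m^(5/2)


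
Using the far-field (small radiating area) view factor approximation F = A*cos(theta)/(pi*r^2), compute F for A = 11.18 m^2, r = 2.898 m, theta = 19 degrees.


cos(19 deg) = 0.94552
pi*r^2 = 26.384
F = 11.18 * 0.94552 / 26.384 = 0.40065

0.40065


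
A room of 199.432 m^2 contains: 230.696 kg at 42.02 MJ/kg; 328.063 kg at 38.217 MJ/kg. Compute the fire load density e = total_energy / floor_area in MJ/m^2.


Total energy = 230.696*42.02 + 328.063*38.217
= 9693.846 + 12537.58
= 22231.43 MJ
e = 22231.43 / 199.432 = 111.47 MJ/m^2

111.47 MJ/m^2


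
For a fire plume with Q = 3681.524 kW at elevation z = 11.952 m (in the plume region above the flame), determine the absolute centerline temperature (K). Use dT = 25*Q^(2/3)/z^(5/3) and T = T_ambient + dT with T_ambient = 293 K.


Q^(2/3) = 238.42
z^(5/3) = 62.479
dT = 25 * 238.42 / 62.479 = 95.402 K
T = 293 + 95.402 = 388.40 K

388.40 K


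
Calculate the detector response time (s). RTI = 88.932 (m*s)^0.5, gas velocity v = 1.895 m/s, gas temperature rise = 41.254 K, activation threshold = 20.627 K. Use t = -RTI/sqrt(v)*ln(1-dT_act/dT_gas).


dT_act/dT_gas = 0.5
ln(1 - 0.5) = -0.69315
t = -88.932 / sqrt(1.895) * -0.69315 = 44.779 s

44.779 s


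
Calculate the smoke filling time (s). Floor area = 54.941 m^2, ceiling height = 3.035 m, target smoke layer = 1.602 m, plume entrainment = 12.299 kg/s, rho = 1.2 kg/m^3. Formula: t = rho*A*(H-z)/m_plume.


H - z = 1.433 m
t = 1.2 * 54.941 * 1.433 / 12.299 = 7.6816 s

7.6816 s


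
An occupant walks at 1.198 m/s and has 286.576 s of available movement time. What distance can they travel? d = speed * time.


d = 1.198 * 286.576 = 343.32 m

343.32 m


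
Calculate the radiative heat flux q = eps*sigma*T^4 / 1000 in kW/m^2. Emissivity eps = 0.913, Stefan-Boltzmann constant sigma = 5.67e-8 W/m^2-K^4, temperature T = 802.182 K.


T^4 = 4.1409e+11
q = 0.913 * 5.67e-8 * 4.1409e+11 / 1000 = 21.436 kW/m^2

21.436 kW/m^2


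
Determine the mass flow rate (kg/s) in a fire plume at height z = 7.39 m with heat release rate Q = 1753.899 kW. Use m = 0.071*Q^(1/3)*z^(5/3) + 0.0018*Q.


Q^(1/3) = 12.060
z^(5/3) = 28.038
First term = 0.071 * 12.060 * 28.038 = 24.007
Second term = 0.0018 * 1753.899 = 3.1570
m = 27.164 kg/s

27.164 kg/s


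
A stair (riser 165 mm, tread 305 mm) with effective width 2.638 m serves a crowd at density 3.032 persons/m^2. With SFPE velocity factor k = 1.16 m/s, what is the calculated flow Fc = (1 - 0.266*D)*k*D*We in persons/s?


1 - 0.266*D = 1 - 0.266*3.032 = 0.19349
Fs = 0.19349 * 1.16 * 3.032 = 0.68052 persons/(s*m)
Fc = 0.68052 * 2.638 = 1.7952 persons/s

1.7952 persons/s


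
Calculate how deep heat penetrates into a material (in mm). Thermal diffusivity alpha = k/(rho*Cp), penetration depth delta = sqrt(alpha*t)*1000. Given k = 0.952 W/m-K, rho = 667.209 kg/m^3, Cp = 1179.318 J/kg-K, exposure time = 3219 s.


alpha = 0.952 / (667.209 * 1179.318) = 1.2099e-06 m^2/s
alpha * t = 0.0038946
delta = sqrt(0.0038946) * 1000 = 62.407 mm

62.407 mm


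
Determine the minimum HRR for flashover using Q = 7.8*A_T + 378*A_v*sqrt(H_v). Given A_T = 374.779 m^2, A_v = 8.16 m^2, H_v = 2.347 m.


7.8*A_T = 2923.3
sqrt(H_v) = 1.5320
378*A_v*sqrt(H_v) = 4725.4
Q = 2923.3 + 4725.4 = 7648.7 kW

7648.7 kW


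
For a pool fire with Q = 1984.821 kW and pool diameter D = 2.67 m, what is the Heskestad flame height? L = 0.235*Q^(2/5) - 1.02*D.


Q^(2/5) = 20.849
0.235 * Q^(2/5) = 4.8996
1.02 * D = 2.7234
L = 2.1762 m

2.1762 m


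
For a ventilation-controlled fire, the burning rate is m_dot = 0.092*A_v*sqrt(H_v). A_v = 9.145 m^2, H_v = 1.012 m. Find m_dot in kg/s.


sqrt(H_v) = 1.0060
m_dot = 0.092 * 9.145 * 1.0060 = 0.84637 kg/s

0.84637 kg/s


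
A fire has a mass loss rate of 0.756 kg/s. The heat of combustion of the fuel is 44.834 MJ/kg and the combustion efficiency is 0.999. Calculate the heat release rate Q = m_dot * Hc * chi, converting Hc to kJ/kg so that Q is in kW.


Hc = 44.834 MJ/kg = 44.834 * 1000 kJ/kg = 44834 kJ/kg
Q = 0.756 kg/s * 44834 kJ/kg * 0.999 = 33861 kW

33861 kW


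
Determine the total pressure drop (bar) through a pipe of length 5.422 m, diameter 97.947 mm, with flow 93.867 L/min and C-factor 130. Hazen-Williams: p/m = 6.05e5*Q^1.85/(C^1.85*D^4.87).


Q^1.85 = 4458.1
C^1.85 = 8143.2
D^4.87 = 4.9674e+09
p/m = 6.6678e-05 bar/m
p_total = 6.6678e-05 * 5.422 = 0.00036153 bar

0.00036153 bar


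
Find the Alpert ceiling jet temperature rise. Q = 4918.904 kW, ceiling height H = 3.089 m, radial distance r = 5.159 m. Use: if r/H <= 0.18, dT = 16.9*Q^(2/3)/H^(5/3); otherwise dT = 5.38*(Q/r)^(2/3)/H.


r/H = 5.159 / 3.089 = 1.6701
r/H > 0.18, so dT = 5.38*(Q/r)^(2/3)/H
Q/r = 953.46
(Q/r)^(2/3) = 96.873
dT = 5.38 * 96.873 / 3.089 = 168.72 K

168.72 K


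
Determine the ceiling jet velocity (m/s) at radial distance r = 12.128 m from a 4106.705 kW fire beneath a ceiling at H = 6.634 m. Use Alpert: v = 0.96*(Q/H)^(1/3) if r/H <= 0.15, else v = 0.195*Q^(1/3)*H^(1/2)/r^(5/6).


r/H = 12.128 / 6.634 = 1.8282
r/H > 0.15, so v = 0.195*Q^(1/3)*H^(1/2)/r^(5/6)
Q^(1/3) = 16.014
H^(1/2) = 2.5757
r^(5/6) = 8.0012
v = 0.195 * 16.014 * 2.5757 / 8.0012 = 1.0052 m/s

1.0052 m/s


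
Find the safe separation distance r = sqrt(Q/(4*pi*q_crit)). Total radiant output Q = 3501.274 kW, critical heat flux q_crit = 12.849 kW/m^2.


4*pi*q_crit = 161.47
Q/(4*pi*q_crit) = 21.684
r = sqrt(21.684) = 4.6566 m

4.6566 m


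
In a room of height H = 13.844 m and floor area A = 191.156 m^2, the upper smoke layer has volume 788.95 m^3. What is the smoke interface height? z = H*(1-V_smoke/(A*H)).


V/(A*H) = 0.29813
1 - 0.29813 = 0.70187
z = 13.844 * 0.70187 = 9.7167 m

9.7167 m


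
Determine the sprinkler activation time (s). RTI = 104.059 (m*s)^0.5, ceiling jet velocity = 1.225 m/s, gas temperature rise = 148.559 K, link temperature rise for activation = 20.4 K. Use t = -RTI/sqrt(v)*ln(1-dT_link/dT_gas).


dT_link/dT_gas = 0.13732
ln(1 - 0.13732) = -0.14771
t = -104.059 / sqrt(1.225) * -0.14771 = 13.887 s

13.887 s


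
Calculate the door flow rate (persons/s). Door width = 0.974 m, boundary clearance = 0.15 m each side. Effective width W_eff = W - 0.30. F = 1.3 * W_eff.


W_eff = 0.974 - 0.30 = 0.674 m
F = 1.3 * 0.674 = 0.87620 persons/s

0.87620 persons/s


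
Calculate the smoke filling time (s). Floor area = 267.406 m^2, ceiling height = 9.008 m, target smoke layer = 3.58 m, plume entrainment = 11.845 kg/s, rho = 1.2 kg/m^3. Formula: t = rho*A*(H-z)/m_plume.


H - z = 5.428 m
t = 1.2 * 267.406 * 5.428 / 11.845 = 147.05 s

147.05 s


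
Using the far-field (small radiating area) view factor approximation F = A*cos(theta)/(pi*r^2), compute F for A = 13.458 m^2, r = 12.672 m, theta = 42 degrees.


cos(42 deg) = 0.74314
pi*r^2 = 504.48
F = 13.458 * 0.74314 / 504.48 = 0.019825

0.019825


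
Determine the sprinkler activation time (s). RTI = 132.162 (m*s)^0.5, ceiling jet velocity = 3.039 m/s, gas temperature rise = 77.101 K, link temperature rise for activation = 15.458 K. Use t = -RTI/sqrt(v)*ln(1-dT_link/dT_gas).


dT_link/dT_gas = 0.20049
ln(1 - 0.20049) = -0.22376
t = -132.162 / sqrt(3.039) * -0.22376 = 16.964 s

16.964 s


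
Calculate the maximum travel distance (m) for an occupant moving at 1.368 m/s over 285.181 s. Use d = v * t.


d = 1.368 * 285.181 = 390.13 m

390.13 m


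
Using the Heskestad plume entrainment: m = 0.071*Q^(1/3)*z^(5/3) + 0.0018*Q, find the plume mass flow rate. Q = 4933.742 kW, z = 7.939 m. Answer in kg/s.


Q^(1/3) = 17.024
z^(5/3) = 31.594
First term = 0.071 * 17.024 * 31.594 = 38.188
Second term = 0.0018 * 4933.742 = 8.8807
m = 47.069 kg/s

47.069 kg/s


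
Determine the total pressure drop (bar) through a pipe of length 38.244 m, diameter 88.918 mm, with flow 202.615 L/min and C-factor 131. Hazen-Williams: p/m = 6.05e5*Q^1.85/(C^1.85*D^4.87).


Q^1.85 = 18507
C^1.85 = 8259.5
D^4.87 = 3.1016e+09
p/m = 0.00043709 bar/m
p_total = 0.00043709 * 38.244 = 0.016716 bar

0.016716 bar


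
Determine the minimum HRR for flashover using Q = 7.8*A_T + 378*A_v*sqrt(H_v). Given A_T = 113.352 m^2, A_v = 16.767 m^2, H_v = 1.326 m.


7.8*A_T = 884.15
sqrt(H_v) = 1.1515
378*A_v*sqrt(H_v) = 7298.3
Q = 884.15 + 7298.3 = 8182.4 kW

8182.4 kW


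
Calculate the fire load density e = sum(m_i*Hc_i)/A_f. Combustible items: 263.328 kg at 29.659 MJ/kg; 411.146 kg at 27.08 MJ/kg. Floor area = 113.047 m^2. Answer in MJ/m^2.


Total energy = 263.328*29.659 + 411.146*27.08
= 7810.045 + 11133.83
= 18943.88 MJ
e = 18943.88 / 113.047 = 167.58 MJ/m^2

167.58 MJ/m^2


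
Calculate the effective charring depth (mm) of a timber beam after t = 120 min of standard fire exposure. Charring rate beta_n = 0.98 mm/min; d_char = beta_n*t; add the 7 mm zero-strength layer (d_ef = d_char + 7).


d_char = 0.98 * 120 = 117.6 mm
d_ef = 117.6 + 1.0*7 = 124.6 mm

124.6 mm


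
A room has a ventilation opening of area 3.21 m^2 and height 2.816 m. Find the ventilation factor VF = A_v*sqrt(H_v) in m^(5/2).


sqrt(H_v) = 1.6781
VF = 3.21 * 1.6781 = 5.3867 m^(5/2)

5.3867 m^(5/2)


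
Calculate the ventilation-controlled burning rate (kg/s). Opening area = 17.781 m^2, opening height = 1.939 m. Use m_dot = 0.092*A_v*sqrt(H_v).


sqrt(H_v) = 1.3925
m_dot = 0.092 * 17.781 * 1.3925 = 2.2779 kg/s

2.2779 kg/s


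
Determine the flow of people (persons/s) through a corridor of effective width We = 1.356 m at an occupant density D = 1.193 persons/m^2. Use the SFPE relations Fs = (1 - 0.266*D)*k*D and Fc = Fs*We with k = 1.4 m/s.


1 - 0.266*D = 1 - 0.266*1.193 = 0.68266
Fs = 0.68266 * 1.4 * 1.193 = 1.1402 persons/(s*m)
Fc = 1.1402 * 1.356 = 1.5461 persons/s

1.5461 persons/s


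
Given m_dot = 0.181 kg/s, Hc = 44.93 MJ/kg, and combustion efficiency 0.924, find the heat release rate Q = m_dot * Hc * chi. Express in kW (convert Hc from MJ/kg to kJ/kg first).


Hc = 44.93 MJ/kg = 44.93 * 1000 kJ/kg = 44930 kJ/kg
Q = 0.181 kg/s * 44930 kJ/kg * 0.924 = 7514.3 kW

7514.3 kW


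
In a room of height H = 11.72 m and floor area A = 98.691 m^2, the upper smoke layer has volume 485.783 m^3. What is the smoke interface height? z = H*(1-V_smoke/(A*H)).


V/(A*H) = 0.41999
1 - 0.41999 = 0.58001
z = 11.72 * 0.58001 = 6.7977 m

6.7977 m


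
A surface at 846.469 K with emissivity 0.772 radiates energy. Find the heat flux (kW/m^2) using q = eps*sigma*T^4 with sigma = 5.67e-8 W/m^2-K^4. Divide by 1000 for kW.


T^4 = 5.1339e+11
q = 0.772 * 5.67e-8 * 5.1339e+11 / 1000 = 22.472 kW/m^2

22.472 kW/m^2


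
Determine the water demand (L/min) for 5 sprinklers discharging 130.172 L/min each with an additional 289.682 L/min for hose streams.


Sprinkler demand = 5 * 130.172 = 650.86 L/min
Total = 650.86 + 289.682 = 940.542 L/min

940.542 L/min


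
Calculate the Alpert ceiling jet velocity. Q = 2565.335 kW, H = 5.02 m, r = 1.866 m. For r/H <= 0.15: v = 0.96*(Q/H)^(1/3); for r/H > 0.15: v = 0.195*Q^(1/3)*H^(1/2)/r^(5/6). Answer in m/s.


r/H = 1.866 / 5.02 = 0.37171
r/H > 0.15, so v = 0.195*Q^(1/3)*H^(1/2)/r^(5/6)
Q^(1/3) = 13.689
H^(1/2) = 2.2405
r^(5/6) = 1.6817
v = 0.195 * 13.689 * 2.2405 / 1.6817 = 3.5564 m/s

3.5564 m/s


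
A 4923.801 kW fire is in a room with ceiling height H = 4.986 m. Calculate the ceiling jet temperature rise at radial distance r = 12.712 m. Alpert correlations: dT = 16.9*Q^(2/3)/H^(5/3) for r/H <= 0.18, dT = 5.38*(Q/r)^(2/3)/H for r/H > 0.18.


r/H = 12.712 / 4.986 = 2.5495
r/H > 0.18, so dT = 5.38*(Q/r)^(2/3)/H
Q/r = 387.33
(Q/r)^(2/3) = 53.136
dT = 5.38 * 53.136 / 4.986 = 57.335 K

57.335 K


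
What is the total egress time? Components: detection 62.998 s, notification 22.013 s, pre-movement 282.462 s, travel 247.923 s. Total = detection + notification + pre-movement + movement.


Total = 62.998 + 22.013 + 282.462 + 247.923 = 615.396 s

615.396 s


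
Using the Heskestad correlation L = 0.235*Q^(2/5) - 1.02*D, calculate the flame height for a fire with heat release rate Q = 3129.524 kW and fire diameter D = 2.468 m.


Q^(2/5) = 25.014
0.235 * Q^(2/5) = 5.8784
1.02 * D = 2.5174
L = 3.3610 m

3.3610 m


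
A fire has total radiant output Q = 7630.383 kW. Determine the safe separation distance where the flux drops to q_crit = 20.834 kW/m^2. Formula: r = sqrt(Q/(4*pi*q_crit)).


4*pi*q_crit = 261.81
Q/(4*pi*q_crit) = 29.145
r = sqrt(29.145) = 5.3986 m

5.3986 m


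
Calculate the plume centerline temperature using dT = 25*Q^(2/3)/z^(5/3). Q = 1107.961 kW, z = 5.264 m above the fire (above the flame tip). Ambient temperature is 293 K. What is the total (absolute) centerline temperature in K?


Q^(2/3) = 107.07
z^(5/3) = 15.929
dT = 25 * 107.07 / 15.929 = 168.05 K
T = 293 + 168.05 = 461.05 K

461.05 K


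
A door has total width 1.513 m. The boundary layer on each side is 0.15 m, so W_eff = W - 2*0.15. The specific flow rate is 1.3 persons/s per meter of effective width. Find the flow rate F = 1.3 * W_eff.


W_eff = 1.513 - 0.30 = 1.213 m
F = 1.3 * 1.213 = 1.5769 persons/s

1.5769 persons/s


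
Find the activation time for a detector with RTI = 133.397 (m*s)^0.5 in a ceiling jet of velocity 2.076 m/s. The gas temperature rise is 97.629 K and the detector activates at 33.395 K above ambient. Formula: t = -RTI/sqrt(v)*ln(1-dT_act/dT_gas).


dT_act/dT_gas = 0.34206
ln(1 - 0.34206) = -0.41864
t = -133.397 / sqrt(2.076) * -0.41864 = 38.759 s

38.759 s


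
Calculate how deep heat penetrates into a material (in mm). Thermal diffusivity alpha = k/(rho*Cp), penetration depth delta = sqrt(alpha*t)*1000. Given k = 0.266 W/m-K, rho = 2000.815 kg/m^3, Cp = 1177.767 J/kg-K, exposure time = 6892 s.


alpha = 0.266 / (2000.815 * 1177.767) = 1.1288e-07 m^2/s
alpha * t = 0.00077797
delta = sqrt(0.00077797) * 1000 = 27.892 mm

27.892 mm


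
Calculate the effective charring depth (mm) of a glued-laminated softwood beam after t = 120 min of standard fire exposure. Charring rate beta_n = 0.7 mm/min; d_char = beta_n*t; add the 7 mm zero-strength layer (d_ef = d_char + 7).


d_char = 0.7 * 120 = 84 mm
d_ef = 84 + 1.0*7 = 91 mm

91 mm


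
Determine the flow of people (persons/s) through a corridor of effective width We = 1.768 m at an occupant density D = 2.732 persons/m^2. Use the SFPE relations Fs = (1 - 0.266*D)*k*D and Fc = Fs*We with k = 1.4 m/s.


1 - 0.266*D = 1 - 0.266*2.732 = 0.27329
Fs = 0.27329 * 1.4 * 2.732 = 1.0453 persons/(s*m)
Fc = 1.0453 * 1.768 = 1.8480 persons/s

1.8480 persons/s


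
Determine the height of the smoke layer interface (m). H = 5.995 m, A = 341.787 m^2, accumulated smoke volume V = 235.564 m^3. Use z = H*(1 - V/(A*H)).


V/(A*H) = 0.11496
1 - 0.11496 = 0.88504
z = 5.995 * 0.88504 = 5.3058 m

5.3058 m


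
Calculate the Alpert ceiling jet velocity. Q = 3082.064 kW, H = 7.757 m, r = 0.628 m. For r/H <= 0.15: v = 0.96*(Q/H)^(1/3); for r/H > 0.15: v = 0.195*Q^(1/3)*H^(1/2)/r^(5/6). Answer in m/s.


r/H = 0.628 / 7.757 = 0.080959
r/H <= 0.15, so v = 0.96*(Q/H)^(1/3)
Q/H = 397.33
(Q/H)^(1/3) = 7.3516
v = 0.96 * 7.3516 = 7.0575 m/s

7.0575 m/s


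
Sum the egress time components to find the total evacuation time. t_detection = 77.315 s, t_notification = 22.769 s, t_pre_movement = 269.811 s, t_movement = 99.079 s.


Total = 77.315 + 22.769 + 269.811 + 99.079 = 468.974 s

468.974 s


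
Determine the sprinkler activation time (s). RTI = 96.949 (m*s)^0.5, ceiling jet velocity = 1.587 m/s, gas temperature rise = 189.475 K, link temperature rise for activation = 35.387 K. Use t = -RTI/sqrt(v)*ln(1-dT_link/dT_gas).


dT_link/dT_gas = 0.18676
ln(1 - 0.18676) = -0.20673
t = -96.949 / sqrt(1.587) * -0.20673 = 15.910 s

15.910 s


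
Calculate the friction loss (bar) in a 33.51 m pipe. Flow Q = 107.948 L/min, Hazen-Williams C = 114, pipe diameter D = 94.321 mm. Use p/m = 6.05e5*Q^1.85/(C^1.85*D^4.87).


Q^1.85 = 5773.6
C^1.85 = 6386.7
D^4.87 = 4.1337e+09
p/m = 0.00013231 bar/m
p_total = 0.00013231 * 33.51 = 0.0044336 bar

0.0044336 bar


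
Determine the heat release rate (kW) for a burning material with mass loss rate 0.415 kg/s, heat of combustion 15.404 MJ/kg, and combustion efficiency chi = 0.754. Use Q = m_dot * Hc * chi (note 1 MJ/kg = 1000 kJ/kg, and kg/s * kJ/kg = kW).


Hc = 15.404 MJ/kg = 15.404 * 1000 kJ/kg = 15404 kJ/kg
Q = 0.415 kg/s * 15404 kJ/kg * 0.754 = 4820.1 kW

4820.1 kW


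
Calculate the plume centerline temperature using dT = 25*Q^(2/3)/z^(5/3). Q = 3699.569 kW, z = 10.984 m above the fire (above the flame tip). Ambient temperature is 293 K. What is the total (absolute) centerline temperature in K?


Q^(2/3) = 239.20
z^(5/3) = 54.275
dT = 25 * 239.20 / 54.275 = 110.18 K
T = 293 + 110.18 = 403.18 K

403.18 K


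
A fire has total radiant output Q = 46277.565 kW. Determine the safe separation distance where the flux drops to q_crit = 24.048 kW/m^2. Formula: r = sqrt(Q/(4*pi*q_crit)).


4*pi*q_crit = 302.20
Q/(4*pi*q_crit) = 153.14
r = sqrt(153.14) = 12.375 m

12.375 m


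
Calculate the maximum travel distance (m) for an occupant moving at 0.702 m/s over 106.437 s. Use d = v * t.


d = 0.702 * 106.437 = 74.719 m

74.719 m


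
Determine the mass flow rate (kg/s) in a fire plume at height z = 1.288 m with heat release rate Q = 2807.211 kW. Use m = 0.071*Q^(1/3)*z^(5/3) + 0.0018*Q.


Q^(1/3) = 14.107
z^(5/3) = 1.5247
First term = 0.071 * 14.107 * 1.5247 = 1.5271
Second term = 0.0018 * 2807.211 = 5.0530
m = 6.5801 kg/s

6.5801 kg/s


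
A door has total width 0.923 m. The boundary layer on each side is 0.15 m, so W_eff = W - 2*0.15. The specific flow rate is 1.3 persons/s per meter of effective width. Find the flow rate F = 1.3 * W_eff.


W_eff = 0.923 - 0.30 = 0.623 m
F = 1.3 * 0.623 = 0.80990 persons/s

0.80990 persons/s


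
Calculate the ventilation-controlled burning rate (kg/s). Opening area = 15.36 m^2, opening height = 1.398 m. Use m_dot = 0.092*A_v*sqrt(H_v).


sqrt(H_v) = 1.1824
m_dot = 0.092 * 15.36 * 1.1824 = 1.6708 kg/s

1.6708 kg/s


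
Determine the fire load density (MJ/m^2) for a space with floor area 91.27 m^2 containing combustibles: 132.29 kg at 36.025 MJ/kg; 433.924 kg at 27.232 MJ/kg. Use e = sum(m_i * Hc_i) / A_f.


Total energy = 132.29*36.025 + 433.924*27.232
= 4765.747 + 11816.62
= 16582.37 MJ
e = 16582.37 / 91.27 = 181.68 MJ/m^2

181.68 MJ/m^2


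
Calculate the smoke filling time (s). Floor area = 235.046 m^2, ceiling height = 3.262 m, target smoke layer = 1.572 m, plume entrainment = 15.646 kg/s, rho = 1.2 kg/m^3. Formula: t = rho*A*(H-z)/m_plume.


H - z = 1.69 m
t = 1.2 * 235.046 * 1.69 / 15.646 = 30.466 s

30.466 s


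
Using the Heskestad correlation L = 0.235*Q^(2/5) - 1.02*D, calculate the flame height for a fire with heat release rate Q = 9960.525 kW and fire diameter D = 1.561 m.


Q^(2/5) = 39.748
0.235 * Q^(2/5) = 9.3407
1.02 * D = 1.5922
L = 7.7485 m

7.7485 m


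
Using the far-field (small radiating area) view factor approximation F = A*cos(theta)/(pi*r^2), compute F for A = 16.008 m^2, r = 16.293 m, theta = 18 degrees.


cos(18 deg) = 0.95106
pi*r^2 = 833.97
F = 16.008 * 0.95106 / 833.97 = 0.018255

0.018255


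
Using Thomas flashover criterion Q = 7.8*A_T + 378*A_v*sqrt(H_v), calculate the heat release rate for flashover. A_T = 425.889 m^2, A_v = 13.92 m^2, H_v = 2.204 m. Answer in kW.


7.8*A_T = 3321.9
sqrt(H_v) = 1.4846
378*A_v*sqrt(H_v) = 7811.5
Q = 3321.9 + 7811.5 = 11133 kW

11133 kW


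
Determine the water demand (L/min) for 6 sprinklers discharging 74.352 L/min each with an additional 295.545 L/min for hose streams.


Sprinkler demand = 6 * 74.352 = 446.112 L/min
Total = 446.112 + 295.545 = 741.657 L/min

741.657 L/min


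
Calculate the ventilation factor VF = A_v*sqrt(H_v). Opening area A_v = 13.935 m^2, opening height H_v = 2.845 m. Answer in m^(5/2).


sqrt(H_v) = 1.6867
VF = 13.935 * 1.6867 = 23.504 m^(5/2)

23.504 m^(5/2)


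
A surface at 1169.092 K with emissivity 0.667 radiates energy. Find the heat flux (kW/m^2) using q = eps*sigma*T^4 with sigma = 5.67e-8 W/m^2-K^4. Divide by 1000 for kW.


T^4 = 1.8681e+12
q = 0.667 * 5.67e-8 * 1.8681e+12 / 1000 = 70.649 kW/m^2

70.649 kW/m^2


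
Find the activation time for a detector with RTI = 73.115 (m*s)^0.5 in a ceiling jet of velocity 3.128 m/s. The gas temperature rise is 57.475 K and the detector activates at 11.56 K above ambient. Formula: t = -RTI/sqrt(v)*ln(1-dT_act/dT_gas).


dT_act/dT_gas = 0.20113
ln(1 - 0.20113) = -0.22456
t = -73.115 / sqrt(3.128) * -0.22456 = 9.2833 s

9.2833 s


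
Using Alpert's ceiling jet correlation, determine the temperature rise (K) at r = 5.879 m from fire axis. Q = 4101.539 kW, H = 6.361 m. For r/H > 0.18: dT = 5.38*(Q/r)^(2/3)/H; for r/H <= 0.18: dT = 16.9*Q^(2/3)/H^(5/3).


r/H = 5.879 / 6.361 = 0.92423
r/H > 0.18, so dT = 5.38*(Q/r)^(2/3)/H
Q/r = 697.66
(Q/r)^(2/3) = 78.662
dT = 5.38 * 78.662 / 6.361 = 66.530 K

66.530 K


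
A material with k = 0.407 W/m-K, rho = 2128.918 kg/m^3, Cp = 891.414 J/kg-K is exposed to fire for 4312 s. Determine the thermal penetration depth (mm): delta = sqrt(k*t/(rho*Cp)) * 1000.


alpha = 0.407 / (2128.918 * 891.414) = 2.1446e-07 m^2/s
alpha * t = 0.00092477
delta = sqrt(0.00092477) * 1000 = 30.410 mm

30.410 mm


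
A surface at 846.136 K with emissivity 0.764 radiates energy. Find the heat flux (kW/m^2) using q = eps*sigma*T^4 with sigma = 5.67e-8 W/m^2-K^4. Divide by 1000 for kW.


T^4 = 5.1258e+11
q = 0.764 * 5.67e-8 * 5.1258e+11 / 1000 = 22.204 kW/m^2

22.204 kW/m^2


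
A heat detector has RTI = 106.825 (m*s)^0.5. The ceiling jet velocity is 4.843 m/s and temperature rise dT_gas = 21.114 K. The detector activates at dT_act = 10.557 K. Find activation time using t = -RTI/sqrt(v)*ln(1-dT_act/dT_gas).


dT_act/dT_gas = 0.5
ln(1 - 0.5) = -0.69315
t = -106.825 / sqrt(4.843) * -0.69315 = 33.647 s

33.647 s


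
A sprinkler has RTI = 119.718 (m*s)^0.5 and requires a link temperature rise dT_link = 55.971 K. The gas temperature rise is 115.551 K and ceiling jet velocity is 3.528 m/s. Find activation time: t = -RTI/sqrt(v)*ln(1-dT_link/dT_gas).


dT_link/dT_gas = 0.48438
ln(1 - 0.48438) = -0.66239
t = -119.718 / sqrt(3.528) * -0.66239 = 42.219 s

42.219 s


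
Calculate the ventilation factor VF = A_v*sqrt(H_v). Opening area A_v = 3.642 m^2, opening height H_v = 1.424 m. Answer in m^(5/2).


sqrt(H_v) = 1.1933
VF = 3.642 * 1.1933 = 4.3461 m^(5/2)

4.3461 m^(5/2)


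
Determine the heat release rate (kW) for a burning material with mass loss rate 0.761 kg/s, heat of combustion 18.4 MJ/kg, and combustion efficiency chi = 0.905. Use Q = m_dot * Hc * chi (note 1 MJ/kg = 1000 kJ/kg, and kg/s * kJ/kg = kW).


Hc = 18.4 MJ/kg = 18.4 * 1000 kJ/kg = 18400 kJ/kg
Q = 0.761 kg/s * 18400 kJ/kg * 0.905 = 12672.172 kW

12672.172 kW


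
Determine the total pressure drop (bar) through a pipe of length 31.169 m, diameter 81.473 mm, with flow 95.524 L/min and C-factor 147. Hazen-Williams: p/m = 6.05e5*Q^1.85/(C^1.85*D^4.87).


Q^1.85 = 4604.8
C^1.85 = 10222
D^4.87 = 2.0260e+09
p/m = 0.00013452 bar/m
p_total = 0.00013452 * 31.169 = 0.0041929 bar

0.0041929 bar


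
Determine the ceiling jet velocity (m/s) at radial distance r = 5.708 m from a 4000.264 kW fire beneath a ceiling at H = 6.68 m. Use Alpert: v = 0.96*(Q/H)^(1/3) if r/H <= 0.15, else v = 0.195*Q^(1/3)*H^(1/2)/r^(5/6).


r/H = 5.708 / 6.68 = 0.85449
r/H > 0.15, so v = 0.195*Q^(1/3)*H^(1/2)/r^(5/6)
Q^(1/3) = 15.874
H^(1/2) = 2.5846
r^(5/6) = 4.2698
v = 0.195 * 15.874 * 2.5846 / 4.2698 = 1.8738 m/s

1.8738 m/s


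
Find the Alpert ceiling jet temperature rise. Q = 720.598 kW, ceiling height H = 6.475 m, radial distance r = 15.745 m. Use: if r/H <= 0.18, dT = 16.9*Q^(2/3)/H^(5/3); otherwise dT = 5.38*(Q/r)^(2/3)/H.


r/H = 15.745 / 6.475 = 2.4317
r/H > 0.18, so dT = 5.38*(Q/r)^(2/3)/H
Q/r = 45.767
(Q/r)^(2/3) = 12.795
dT = 5.38 * 12.795 / 6.475 = 10.631 K

10.631 K
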